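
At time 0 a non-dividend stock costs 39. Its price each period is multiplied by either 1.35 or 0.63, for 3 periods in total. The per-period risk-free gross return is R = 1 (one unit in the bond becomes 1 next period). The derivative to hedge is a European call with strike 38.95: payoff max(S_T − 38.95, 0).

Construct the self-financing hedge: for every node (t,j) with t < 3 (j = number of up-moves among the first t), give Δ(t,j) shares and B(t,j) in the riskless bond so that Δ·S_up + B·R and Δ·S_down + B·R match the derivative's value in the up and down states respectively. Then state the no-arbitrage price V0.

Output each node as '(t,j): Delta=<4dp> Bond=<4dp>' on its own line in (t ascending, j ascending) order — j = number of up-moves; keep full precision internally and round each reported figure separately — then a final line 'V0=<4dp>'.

(0,0): Delta=0.5850 Bond=-12.8341
(1,0): Delta=0.1693 Bond=-2.6209
(1,1): Delta=0.7685 Bond=-22.4952
(2,0): Delta=0.0000 Bond=0.0000
(2,1): Delta=0.2441 Bond=-5.1002
(2,2): Delta=1.0000 Bond=-38.9500
V0=9.9808

Under the risk-neutral measure, an up-move has probability p* = (R−d)/(u−d) = 0.5139 and values discount at R = 1.
Terminal values V(3,·): V(3,0)=0.0000, V(3,1)=0.0000, V(3,2)=5.8288, V(3,3)=57.0046
(2,0): S=15.4791. Δ = (V_up−V_dn)/(S_up−S_dn) = (0.0000−0.0000)/(20.8968−9.7518) = 0.0000. V = [p*·0.0000 + (1−p*)·0.0000]/1 = 0.0000. B = V − Δ·S = 0.0000.
(2,1): S=33.1695. Δ = (V_up−V_dn)/(S_up−S_dn) = (5.8288−0.0000)/(44.7788−20.8968) = 0.2441. V = [p*·5.8288 + (1−p*)·0.0000]/1 = 2.9954. B = V − Δ·S = -5.1002.
(2,2): S=71.0775. Δ = (V_up−V_dn)/(S_up−S_dn) = (57.0046−5.8288)/(95.9546−44.7788) = 1.0000. V = [p*·57.0046 + (1−p*)·5.8288]/1 = 32.1275. B = V − Δ·S = -38.9500.
(1,0): S=24.5700. Δ = (V_up−V_dn)/(S_up−S_dn) = (2.9954−0.0000)/(33.1695−15.4791) = 0.1693. V = [p*·2.9954 + (1−p*)·0.0000]/1 = 1.5393. B = V − Δ·S = -2.6209.
(1,1): S=52.6500. Δ = (V_up−V_dn)/(S_up−S_dn) = (32.1275−2.9954)/(71.0775−33.1695) = 0.7685. V = [p*·32.1275 + (1−p*)·2.9954]/1 = 17.9660. B = V − Δ·S = -22.4952.
(0,0): S=39.0000. Δ = (V_up−V_dn)/(S_up−S_dn) = (17.9660−1.5393)/(52.6500−24.5700) = 0.5850. V = [p*·17.9660 + (1−p*)·1.5393]/1 = 9.9808. B = V − Δ·S = -12.8341.
Self-financing check: at every node Δ·S+B equals the discounted successor values.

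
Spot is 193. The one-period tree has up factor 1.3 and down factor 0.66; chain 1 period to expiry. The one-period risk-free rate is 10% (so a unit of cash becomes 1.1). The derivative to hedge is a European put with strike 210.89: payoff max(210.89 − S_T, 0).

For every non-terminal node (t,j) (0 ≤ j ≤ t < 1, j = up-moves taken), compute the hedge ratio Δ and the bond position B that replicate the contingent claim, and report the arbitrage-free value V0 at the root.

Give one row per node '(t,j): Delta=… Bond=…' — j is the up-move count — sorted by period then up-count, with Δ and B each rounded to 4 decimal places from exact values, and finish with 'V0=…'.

Under the risk-neutral measure, an up-move has probability p* = (R−d)/(u−d) = 0.6875 and values discount at R = 1.1.
Payoff layer (t=1): V(1,0)=83.5100, V(1,1)=0.0000
Node (0,0) S=193.0000: V=(p*·0.0000+(1−p*)·83.5100)/1.1=23.7244; Δ=(0.0000−83.5100)/(250.9000−127.3800)=-0.6761; B=V−Δ·S=154.2088
Each (Δ,B) replicates both successor values, so the strategy is self-financing and V0 is arbitrage-free.

(0,0): Delta=-0.6761 Bond=154.2088
V0=23.7244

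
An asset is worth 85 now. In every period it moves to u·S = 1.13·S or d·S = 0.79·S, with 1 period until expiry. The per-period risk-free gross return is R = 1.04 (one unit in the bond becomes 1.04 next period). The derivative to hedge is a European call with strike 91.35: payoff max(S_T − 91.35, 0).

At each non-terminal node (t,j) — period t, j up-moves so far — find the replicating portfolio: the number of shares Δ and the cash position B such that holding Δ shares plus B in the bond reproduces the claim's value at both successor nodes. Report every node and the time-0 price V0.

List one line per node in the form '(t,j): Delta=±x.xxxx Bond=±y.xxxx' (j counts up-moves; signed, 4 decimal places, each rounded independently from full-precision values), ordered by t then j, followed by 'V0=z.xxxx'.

Risk-neutral probability p* = (R−d)/(u−d) = (1.04−0.79)/(1.13−0.79) = 0.7353.
Terminal payoffs: V(1,0)=0.0000, V(1,1)=4.7000
Node (0,0) S=85.0000: V=(p*·4.7000+(1−p*)·0.0000)/1.04=3.3230; Δ=(4.7000−0.0000)/(96.0500−67.1500)=0.1626; B=V−Δ·S=-10.5006
Self-financing check: at every node Δ·S+B equals the discounted successor values.

(0,0): Delta=0.1626 Bond=-10.5006
V0=3.3230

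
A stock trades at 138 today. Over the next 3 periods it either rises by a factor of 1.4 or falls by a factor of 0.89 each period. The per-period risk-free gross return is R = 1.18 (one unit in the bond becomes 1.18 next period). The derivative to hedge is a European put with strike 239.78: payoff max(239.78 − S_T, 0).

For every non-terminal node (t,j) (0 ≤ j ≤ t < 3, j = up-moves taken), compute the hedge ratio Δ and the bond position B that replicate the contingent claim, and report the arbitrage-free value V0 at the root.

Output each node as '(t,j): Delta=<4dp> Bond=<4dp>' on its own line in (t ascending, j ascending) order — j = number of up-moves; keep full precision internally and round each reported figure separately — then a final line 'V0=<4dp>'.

(0,0): Delta=-0.5401 Bond=98.2569
(1,0): Delta=-0.9927 Bond=171.5312
(1,1): Delta=-0.3218 Bond=73.7730
(2,0): Delta=-1.0000 Bond=203.2034
(2,1): Delta=-0.9892 Bond=201.8026
(2,2): Delta=0.0000 Bond=0.0000
V0=23.7210

Since d<R<u, set p* = (R−d)/(u−d) = 0.5686; price each node as the discounted p*-expectation of its children.
At expiry t=3: V(3,0)=142.4943, V(3,1)=86.7463, V(3,2)=0.0000, V(3,3)=0.0000
(2,0): S=109.3098. Δ = (V_up−V_dn)/(S_up−S_dn) = (86.7463−142.4943)/(153.0337−97.2857) = -1.0000. V = [p*·86.7463 + (1−p*)·142.4943]/1.18 = 93.8936. B = V − Δ·S = 203.2034.
(2,1): S=171.9480. Δ = (V_up−V_dn)/(S_up−S_dn) = (0.0000−86.7463)/(240.7272−153.0337) = -0.9892. V = [p*·0.0000 + (1−p*)·86.7463]/1.18 = 31.7118. B = V − Δ·S = 201.8026.
(2,2): S=270.4800. Δ = (V_up−V_dn)/(S_up−S_dn) = (0.0000−0.0000)/(378.6720−240.7272) = 0.0000. V = [p*·0.0000 + (1−p*)·0.0000]/1.18 = 0.0000. B = V − Δ·S = 0.0000.
(1,0): S=122.8200. Δ = (V_up−V_dn)/(S_up−S_dn) = (31.7118−93.8936)/(171.9480−109.3098) = -0.9927. V = [p*·31.7118 + (1−p*)·93.8936]/1.18 = 49.6062. B = V − Δ·S = 171.5312.
(1,1): S=193.2000. Δ = (V_up−V_dn)/(S_up−S_dn) = (0.0000−31.7118)/(270.4800−171.9480) = -0.3218. V = [p*·0.0000 + (1−p*)·31.7118]/1.18 = 11.5929. B = V − Δ·S = 73.7730.
(0,0): S=138.0000. Δ = (V_up−V_dn)/(S_up−S_dn) = (11.5929−49.6062)/(193.2000−122.8200) = -0.5401. V = [p*·11.5929 + (1−p*)·49.6062]/1.18 = 23.7210. B = V − Δ·S = 98.2569.
Check: Δ(0,0)·S0 + B(0,0) = 23.7210 = V0.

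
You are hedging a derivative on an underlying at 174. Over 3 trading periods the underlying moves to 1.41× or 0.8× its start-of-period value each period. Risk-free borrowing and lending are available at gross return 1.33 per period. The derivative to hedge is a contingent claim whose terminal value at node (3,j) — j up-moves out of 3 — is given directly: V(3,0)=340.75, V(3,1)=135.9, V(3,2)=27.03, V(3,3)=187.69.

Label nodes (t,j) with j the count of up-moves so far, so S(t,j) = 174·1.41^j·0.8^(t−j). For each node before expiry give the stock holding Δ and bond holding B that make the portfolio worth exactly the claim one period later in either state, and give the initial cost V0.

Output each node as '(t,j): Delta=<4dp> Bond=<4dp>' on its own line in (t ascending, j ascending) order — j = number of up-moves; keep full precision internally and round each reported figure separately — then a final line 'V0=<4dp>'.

The replicating-portfolio and risk-neutral prices coincide; use p* = (1.33−0.8)/(1.41−0.8) = 0.8689 for the latter.
At expiry t=3: V(3,0)=340.7500, V(3,1)=135.9000, V(3,2)=27.0300, V(3,3)=187.6900
(2,0): S=111.3600. Δ = (V_up−V_dn)/(S_up−S_dn) = (135.9000−340.7500)/(157.0176−89.0880) = -3.0156. V = [p*·135.9000 + (1−p*)·340.7500]/1.33 = 122.3801. B = V − Δ·S = 458.1998.
(2,1): S=196.2720. Δ = (V_up−V_dn)/(S_up−S_dn) = (27.0300−135.9000)/(276.7435−157.0176) = -0.9093. V = [p*·27.0300 + (1−p*)·135.9000]/1.33 = 31.0587. B = V − Δ·S = 209.5341.
(2,2): S=345.9294. Δ = (V_up−V_dn)/(S_up−S_dn) = (187.6900−27.0300)/(487.7605−276.7435) = 0.7614. V = [p*·187.6900 + (1−p*)·27.0300]/1.33 = 125.2781. B = V − Δ·S = -138.0990.
(1,0): S=139.2000. Δ = (V_up−V_dn)/(S_up−S_dn) = (31.0587−122.3801)/(196.2720−111.3600) = -1.0755. V = [p*·31.0587 + (1−p*)·122.3801]/1.33 = 32.3573. B = V − Δ·S = 182.0646.
(1,1): S=245.3400. Δ = (V_up−V_dn)/(S_up−S_dn) = (125.2781−31.0587)/(345.9294−196.2720) = 0.6296. V = [p*·125.2781 + (1−p*)·31.0587]/1.33 = 84.9033. B = V − Δ·S = -69.5547.
(0,0): S=174.0000. Δ = (V_up−V_dn)/(S_up−S_dn) = (84.9033−32.3573)/(245.3400−139.2000) = 0.4951. V = [p*·84.9033 + (1−p*)·32.3573]/1.33 = 58.6557. B = V − Δ·S = -27.4853.
Each (Δ,B) replicates both successor values, so the strategy is self-financing and V0 is arbitrage-free.

(0,0): Delta=0.4951 Bond=-27.4853
(1,0): Delta=-1.0755 Bond=182.0646
(1,1): Delta=0.6296 Bond=-69.5547
(2,0): Delta=-3.0156 Bond=458.1998
(2,1): Delta=-0.9093 Bond=209.5341
(2,2): Delta=0.7614 Bond=-138.0990
V0=58.6557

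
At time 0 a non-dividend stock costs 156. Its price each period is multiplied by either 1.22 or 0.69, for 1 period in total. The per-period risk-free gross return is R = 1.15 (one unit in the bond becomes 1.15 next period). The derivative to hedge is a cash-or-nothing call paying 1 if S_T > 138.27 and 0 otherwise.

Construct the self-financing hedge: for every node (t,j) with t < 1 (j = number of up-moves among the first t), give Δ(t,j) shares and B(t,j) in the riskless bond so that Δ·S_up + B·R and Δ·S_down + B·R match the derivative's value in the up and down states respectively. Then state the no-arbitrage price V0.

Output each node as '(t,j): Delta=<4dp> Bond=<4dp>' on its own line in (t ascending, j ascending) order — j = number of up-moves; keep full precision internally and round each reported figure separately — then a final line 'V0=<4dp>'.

(0,0): Delta=0.0121 Bond=-1.1321
V0=0.7547

The replicating-portfolio and risk-neutral prices coincide; use p* = (1.15−0.69)/(1.22−0.69) = 0.8679 for the latter.
At expiry t=1: V(1,0)=0.0000, V(1,1)=1.0000
(0,0): S=156.0000. Δ = (V_up−V_dn)/(S_up−S_dn) = (1.0000−0.0000)/(190.3200−107.6400) = 0.0121. V = [p*·1.0000 + (1−p*)·0.0000]/1.15 = 0.7547. B = V − Δ·S = -1.1321.
The time-0 hedge costs 0.7547, which is the no-arbitrage price.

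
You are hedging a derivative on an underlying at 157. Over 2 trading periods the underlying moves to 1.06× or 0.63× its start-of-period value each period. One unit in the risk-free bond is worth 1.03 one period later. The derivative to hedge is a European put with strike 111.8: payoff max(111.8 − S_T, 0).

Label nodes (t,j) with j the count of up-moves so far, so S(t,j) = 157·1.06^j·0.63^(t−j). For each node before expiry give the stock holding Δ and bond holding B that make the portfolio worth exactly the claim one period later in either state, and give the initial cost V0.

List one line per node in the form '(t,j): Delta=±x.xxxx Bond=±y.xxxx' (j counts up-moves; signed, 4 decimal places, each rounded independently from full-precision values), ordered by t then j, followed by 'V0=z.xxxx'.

Since d<R<u, set p* = (R−d)/(u−d) = 0.9302; price each node as the discounted p*-expectation of its children.
Terminal payoffs: V(2,0)=49.4867, V(2,1)=6.9554, V(2,2)=0.0000
(1,0): S=98.9100. Δ = (V_up−V_dn)/(S_up−S_dn) = (6.9554−49.4867)/(104.8446−62.3133) = -1.0000. V = [p*·6.9554 + (1−p*)·49.4867]/1.03 = 9.6337. B = V − Δ·S = 108.5437.
(1,1): S=166.4200. Δ = (V_up−V_dn)/(S_up−S_dn) = (0.0000−6.9554)/(176.4052−104.8446) = -0.0972. V = [p*·0.0000 + (1−p*)·6.9554]/1.03 = 0.4711. B = V − Δ·S = 16.6465.
(0,0): S=157.0000. Δ = (V_up−V_dn)/(S_up−S_dn) = (0.4711−9.6337)/(166.4200−98.9100) = -0.1357. V = [p*·0.4711 + (1−p*)·9.6337]/1.03 = 1.0780. B = V − Δ·S = 22.3863.
Check: Δ(0,0)·S0 + B(0,0) = 1.0780 = V0.

(0,0): Delta=-0.1357 Bond=22.3863
(1,0): Delta=-1.0000 Bond=108.5437
(1,1): Delta=-0.0972 Bond=16.6465
V0=1.0780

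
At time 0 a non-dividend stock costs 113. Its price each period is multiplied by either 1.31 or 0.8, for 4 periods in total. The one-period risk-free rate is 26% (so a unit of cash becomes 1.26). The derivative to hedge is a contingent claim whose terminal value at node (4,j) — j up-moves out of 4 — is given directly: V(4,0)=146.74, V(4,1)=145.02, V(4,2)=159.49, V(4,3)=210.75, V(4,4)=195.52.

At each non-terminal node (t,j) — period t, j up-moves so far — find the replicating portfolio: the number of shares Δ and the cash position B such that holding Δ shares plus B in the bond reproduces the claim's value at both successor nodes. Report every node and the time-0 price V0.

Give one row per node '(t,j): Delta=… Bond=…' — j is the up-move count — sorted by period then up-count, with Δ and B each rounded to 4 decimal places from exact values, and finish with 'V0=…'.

(0,0): Delta=0.0127 Bond=77.1354
(1,0): Delta=0.6045 Bond=43.6946
(1,1): Delta=-0.0266 Bond=103.0053
(2,0): Delta=0.2772 Bond=78.7229
(2,1): Delta=0.6262 Bond=52.4826
(2,2): Delta=-0.0699 Bond=138.1893
(3,0): Delta=-0.0583 Bond=118.6016
(3,1): Delta=0.2995 Bond=97.0809
(3,2): Delta=0.6479 Bond=62.7636
(3,3): Delta=-0.1176 Bond=186.2224
V0=78.5709

No-arbitrage ⇒ martingale measure with p* = (R−d)/(u−d) = 0.9020.
Payoff layer (t=4): V(4,0)=146.7400, V(4,1)=145.0200, V(4,2)=159.4900, V(4,3)=210.7500, V(4,4)=195.5200
  t=3,j=0: stock 57.8560 → up 75.7914 (V=145.0200), down 46.2848 (V=146.7400). Price 115.2291; hedge Δ=-0.0583, bond B=118.6016.
  t=3,j=1: stock 94.7392 → up 124.1084 (V=159.4900), down 75.7914 (V=145.0200). Price 125.4535; hedge Δ=0.2995, bond B=97.0809.
  t=3,j=2: stock 155.1354 → up 203.2274 (V=210.7500), down 124.1084 (V=159.4900). Price 163.2734; hedge Δ=0.6479, bond B=62.7636.
  t=3,j=3: stock 254.0343 → up 332.7849 (V=195.5200), down 203.2274 (V=210.7500). Price 156.3596; hedge Δ=-0.1176, bond B=186.2224.
  t=2,j=0: stock 72.3200 → up 94.7392 (V=125.4535), down 57.8560 (V=115.2291). Price 98.7707; hedge Δ=0.2772, bond B=78.7229.
  t=2,j=1: stock 118.4240 → up 155.1354 (V=163.2734), down 94.7392 (V=125.4535). Price 126.6394; hedge Δ=0.6262, bond B=52.4826.
  t=2,j=2: stock 193.9193 → up 254.0343 (V=156.3596), down 155.1354 (V=163.2734). Price 124.6329; hedge Δ=-0.0699, bond B=138.1893.
  t=1,j=0: stock 90.4000 → up 118.4240 (V=126.6394), down 72.3200 (V=98.7707). Price 98.3390; hedge Δ=0.6045, bond B=43.6946.
  t=1,j=1: stock 148.0300 → up 193.9193 (V=124.6329), down 118.4240 (V=126.6394). Price 99.0711; hedge Δ=-0.0266, bond B=103.0053.
  t=0,j=0: stock 113.0000 → up 148.0300 (V=99.0711), down 90.4000 (V=98.3390). Price 78.5709; hedge Δ=0.0127, bond B=77.1354.
The time-0 hedge costs 78.5709, which is the no-arbitrage price.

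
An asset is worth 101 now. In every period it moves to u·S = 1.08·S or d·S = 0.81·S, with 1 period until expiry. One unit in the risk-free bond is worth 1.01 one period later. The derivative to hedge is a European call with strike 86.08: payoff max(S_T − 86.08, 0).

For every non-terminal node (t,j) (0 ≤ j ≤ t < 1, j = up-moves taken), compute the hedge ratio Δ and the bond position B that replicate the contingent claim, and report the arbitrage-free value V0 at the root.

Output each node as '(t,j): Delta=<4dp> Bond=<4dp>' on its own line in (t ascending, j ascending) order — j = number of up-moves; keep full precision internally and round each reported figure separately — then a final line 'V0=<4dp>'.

The replicating-portfolio and risk-neutral prices coincide; use p* = (1.01−0.81)/(1.08−0.81) = 0.7407 for the latter.
Terminal values V(1,·): V(1,0)=0.0000, V(1,1)=23.0000
(0,0): S=101.0000. Δ = (V_up−V_dn)/(S_up−S_dn) = (23.0000−0.0000)/(109.0800−81.8100) = 0.8434. V = [p*·23.0000 + (1−p*)·0.0000]/1.01 = 16.8684. B = V − Δ·S = -68.3168.
The time-0 hedge costs 16.8684, which is the no-arbitrage price.

(0,0): Delta=0.8434 Bond=-68.3168
V0=16.8684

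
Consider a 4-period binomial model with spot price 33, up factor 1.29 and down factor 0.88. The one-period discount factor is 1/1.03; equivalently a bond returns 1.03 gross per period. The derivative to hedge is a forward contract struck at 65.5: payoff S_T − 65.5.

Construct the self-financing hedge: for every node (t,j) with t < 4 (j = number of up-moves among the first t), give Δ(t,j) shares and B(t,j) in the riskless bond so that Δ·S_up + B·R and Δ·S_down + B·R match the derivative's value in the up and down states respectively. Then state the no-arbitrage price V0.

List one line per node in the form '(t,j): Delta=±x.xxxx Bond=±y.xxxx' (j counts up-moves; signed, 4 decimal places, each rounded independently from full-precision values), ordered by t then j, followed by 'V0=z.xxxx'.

Under the risk-neutral measure, an up-move has probability p* = (R−d)/(u−d) = 0.3659 and values discount at R = 1.03.
Payoff layer (t=4): V(4,0)=-45.7101, V(4,1)=-36.4897, V(4,2)=-22.9736, V(4,3)=-3.1602, V(4,4)=25.8846
Node (3,0) S=22.4886: V=(p*·-36.4897+(1−p*)·-45.7101)/1.03=-41.1037; Δ=(-36.4897−-45.7101)/(29.0103−19.7899)=1.0000; B=V−Δ·S=-63.5922
Node (3,1) S=32.9662: V=(p*·-22.9736+(1−p*)·-36.4897)/1.03=-30.6260; Δ=(-22.9736−-36.4897)/(42.5264−29.0103)=1.0000; B=V−Δ·S=-63.5922
Node (3,2) S=48.3255: V=(p*·-3.1602+(1−p*)·-22.9736)/1.03=-15.2668; Δ=(-3.1602−-22.9736)/(62.3398−42.5264)=1.0000; B=V−Δ·S=-63.5922
Node (3,3) S=70.8407: V=(p*·25.8846+(1−p*)·-3.1602)/1.03=7.2485; Δ=(25.8846−-3.1602)/(91.3846−62.3398)=1.0000; B=V−Δ·S=-63.5922
Node (2,0) S=25.5552: V=(p*·-30.6260+(1−p*)·-41.1037)/1.03=-36.1848; Δ=(-30.6260−-41.1037)/(32.9662−22.4886)=1.0000; B=V−Δ·S=-61.7400
Node (2,1) S=37.4616: V=(p*·-15.2668+(1−p*)·-30.6260)/1.03=-24.2784; Δ=(-15.2668−-30.6260)/(48.3255−32.9662)=1.0000; B=V−Δ·S=-61.7400
Node (2,2) S=54.9153: V=(p*·7.2485+(1−p*)·-15.2668)/1.03=-6.8247; Δ=(7.2485−-15.2668)/(70.8407−48.3255)=1.0000; B=V−Δ·S=-61.7400
Node (1,0) S=29.0400: V=(p*·-24.2784+(1−p*)·-36.1848)/1.03=-30.9018; Δ=(-24.2784−-36.1848)/(37.4616−25.5552)=1.0000; B=V−Δ·S=-59.9418
Node (1,1) S=42.5700: V=(p*·-6.8247+(1−p*)·-24.2784)/1.03=-17.3718; Δ=(-6.8247−-24.2784)/(54.9153−37.4616)=1.0000; B=V−Δ·S=-59.9418
Node (0,0) S=33.0000: V=(p*·-17.3718+(1−p*)·-30.9018)/1.03=-25.1959; Δ=(-17.3718−-30.9018)/(42.5700−29.0400)=1.0000; B=V−Δ·S=-58.1959
Each (Δ,B) replicates both successor values, so the strategy is self-financing and V0 is arbitrage-free.

(0,0): Delta=1.0000 Bond=-58.1959
(1,0): Delta=1.0000 Bond=-59.9418
(1,1): Delta=1.0000 Bond=-59.9418
(2,0): Delta=1.0000 Bond=-61.7400
(2,1): Delta=1.0000 Bond=-61.7400
(2,2): Delta=1.0000 Bond=-61.7400
(3,0): Delta=1.0000 Bond=-63.5922
(3,1): Delta=1.0000 Bond=-63.5922
(3,2): Delta=1.0000 Bond=-63.5922
(3,3): Delta=1.0000 Bond=-63.5922
V0=-25.1959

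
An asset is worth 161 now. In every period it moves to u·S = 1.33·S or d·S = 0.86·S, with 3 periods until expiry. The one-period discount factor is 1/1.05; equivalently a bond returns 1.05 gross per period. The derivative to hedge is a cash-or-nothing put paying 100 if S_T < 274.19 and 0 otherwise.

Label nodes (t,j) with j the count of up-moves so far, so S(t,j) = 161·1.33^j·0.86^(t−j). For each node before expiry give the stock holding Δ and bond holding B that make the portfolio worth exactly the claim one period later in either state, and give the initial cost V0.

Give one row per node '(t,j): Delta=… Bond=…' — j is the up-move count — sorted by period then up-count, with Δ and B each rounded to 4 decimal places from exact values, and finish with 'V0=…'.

The replicating-portfolio and risk-neutral prices coincide; use p* = (1.05−0.86)/(1.33−0.86) = 0.4043 for the latter.
Payoff layer (t=3): V(3,0)=100.0000, V(3,1)=100.0000, V(3,2)=100.0000, V(3,3)=0.0000
(2,0): S=119.0756. Δ = (V_up−V_dn)/(S_up−S_dn) = (100.0000−100.0000)/(158.3705−102.4050) = 0.0000. V = [p*·100.0000 + (1−p*)·100.0000]/1.05 = 95.2381. B = V − Δ·S = 95.2381.
(2,1): S=184.1518. Δ = (V_up−V_dn)/(S_up−S_dn) = (100.0000−100.0000)/(244.9219−158.3705) = 0.0000. V = [p*·100.0000 + (1−p*)·100.0000]/1.05 = 95.2381. B = V − Δ·S = 95.2381.
(2,2): S=284.7929. Δ = (V_up−V_dn)/(S_up−S_dn) = (0.0000−100.0000)/(378.7746−244.9219) = -0.7471. V = [p*·0.0000 + (1−p*)·100.0000]/1.05 = 56.7376. B = V − Δ·S = 269.5035.
(1,0): S=138.4600. Δ = (V_up−V_dn)/(S_up−S_dn) = (95.2381−95.2381)/(184.1518−119.0756) = 0.0000. V = [p*·95.2381 + (1−p*)·95.2381]/1.05 = 90.7029. B = V − Δ·S = 90.7029.
(1,1): S=214.1300. Δ = (V_up−V_dn)/(S_up−S_dn) = (56.7376−95.2381)/(284.7929−184.1518) = -0.3826. V = [p*·56.7376 + (1−p*)·95.2381]/1.05 = 75.8801. B = V − Δ·S = 157.7960.
(0,0): S=161.0000. Δ = (V_up−V_dn)/(S_up−S_dn) = (75.8801−90.7029)/(214.1300−138.4600) = -0.1959. V = [p*·75.8801 + (1−p*)·90.7029]/1.05 = 80.6769. B = V − Δ·S = 112.2149.
Each (Δ,B) replicates both successor values, so the strategy is self-financing and V0 is arbitrage-free.

(0,0): Delta=-0.1959 Bond=112.2149
(1,0): Delta=0.0000 Bond=90.7029
(1,1): Delta=-0.3826 Bond=157.7960
(2,0): Delta=0.0000 Bond=95.2381
(2,1): Delta=0.0000 Bond=95.2381
(2,2): Delta=-0.7471 Bond=269.5035
V0=80.6769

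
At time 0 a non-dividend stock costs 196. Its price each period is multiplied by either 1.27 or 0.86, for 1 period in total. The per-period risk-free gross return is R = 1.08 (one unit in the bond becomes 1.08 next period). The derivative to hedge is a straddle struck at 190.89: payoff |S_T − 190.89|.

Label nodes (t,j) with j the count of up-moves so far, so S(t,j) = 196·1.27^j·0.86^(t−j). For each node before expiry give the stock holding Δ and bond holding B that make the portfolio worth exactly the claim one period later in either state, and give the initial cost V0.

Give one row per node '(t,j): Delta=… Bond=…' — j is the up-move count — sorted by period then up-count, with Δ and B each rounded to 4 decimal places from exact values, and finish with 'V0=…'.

(0,0): Delta=0.4443 Bond=-48.6601
V0=38.4131

The replicating-portfolio and risk-neutral prices coincide; use p* = (1.08−0.86)/(1.27−0.86) = 0.5366 for the latter.
Terminal payoffs: V(1,0)=22.3300, V(1,1)=58.0300
Node (0,0) S=196.0000: V=(p*·58.0300+(1−p*)·22.3300)/1.08=38.4131; Δ=(58.0300−22.3300)/(248.9200−168.5600)=0.4443; B=V−Δ·S=-48.6601
Each (Δ,B) replicates both successor values, so the strategy is self-financing and V0 is arbitrage-free.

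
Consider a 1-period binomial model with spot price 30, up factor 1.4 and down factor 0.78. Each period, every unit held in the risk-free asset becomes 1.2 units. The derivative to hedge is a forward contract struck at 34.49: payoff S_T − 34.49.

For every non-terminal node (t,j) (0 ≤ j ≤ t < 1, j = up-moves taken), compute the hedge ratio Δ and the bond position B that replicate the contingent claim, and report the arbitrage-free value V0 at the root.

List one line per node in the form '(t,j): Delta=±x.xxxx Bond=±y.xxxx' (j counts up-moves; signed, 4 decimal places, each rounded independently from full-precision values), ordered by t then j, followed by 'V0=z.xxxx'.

(0,0): Delta=1.0000 Bond=-28.7417
V0=1.2583

Risk-neutral probability p* = (R−d)/(u−d) = (1.2−0.78)/(1.4−0.78) = 0.6774.
Terminal payoffs: V(1,0)=-11.0900, V(1,1)=7.5100
Node (0,0) S=30.0000: V=(p*·7.5100+(1−p*)·-11.0900)/1.2=1.2583; Δ=(7.5100−-11.0900)/(42.0000−23.4000)=1.0000; B=V−Δ·S=-28.7417
Check: Δ(0,0)·S0 + B(0,0) = 1.2583 = V0.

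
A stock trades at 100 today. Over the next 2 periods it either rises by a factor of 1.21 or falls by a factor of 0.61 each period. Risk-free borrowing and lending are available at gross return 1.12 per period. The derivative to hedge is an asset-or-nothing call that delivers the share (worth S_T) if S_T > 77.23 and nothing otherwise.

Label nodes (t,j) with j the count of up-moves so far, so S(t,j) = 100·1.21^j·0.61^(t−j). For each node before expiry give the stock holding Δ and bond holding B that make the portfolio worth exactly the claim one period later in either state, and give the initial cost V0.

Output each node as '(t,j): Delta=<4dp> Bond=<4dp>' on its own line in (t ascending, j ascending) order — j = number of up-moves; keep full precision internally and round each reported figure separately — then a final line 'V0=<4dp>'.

Since d<R<u, set p* = (R−d)/(u−d) = 0.8500; price each node as the discounted p*-expectation of its children.
Terminal payoffs: V(2,0)=0.0000, V(2,1)=0.0000, V(2,2)=146.4100
(1,0): S=61.0000. Δ = (V_up−V_dn)/(S_up−S_dn) = (0.0000−0.0000)/(73.8100−37.2100) = 0.0000. V = [p*·0.0000 + (1−p*)·0.0000]/1.12 = 0.0000. B = V − Δ·S = 0.0000.
(1,1): S=121.0000. Δ = (V_up−V_dn)/(S_up−S_dn) = (146.4100−0.0000)/(146.4100−73.8100) = 2.0167. V = [p*·146.4100 + (1−p*)·0.0000]/1.12 = 111.1147. B = V − Δ·S = -132.9019.
(0,0): S=100.0000. Δ = (V_up−V_dn)/(S_up−S_dn) = (111.1147−0.0000)/(121.0000−61.0000) = 1.8519. V = [p*·111.1147 + (1−p*)·0.0000]/1.12 = 84.3281. B = V − Δ·S = -100.8631.
Check: Δ(0,0)·S0 + B(0,0) = 84.3281 = V0.

(0,0): Delta=1.8519 Bond=-100.8631
(1,0): Delta=0.0000 Bond=0.0000
(1,1): Delta=2.0167 Bond=-132.9019
V0=84.3281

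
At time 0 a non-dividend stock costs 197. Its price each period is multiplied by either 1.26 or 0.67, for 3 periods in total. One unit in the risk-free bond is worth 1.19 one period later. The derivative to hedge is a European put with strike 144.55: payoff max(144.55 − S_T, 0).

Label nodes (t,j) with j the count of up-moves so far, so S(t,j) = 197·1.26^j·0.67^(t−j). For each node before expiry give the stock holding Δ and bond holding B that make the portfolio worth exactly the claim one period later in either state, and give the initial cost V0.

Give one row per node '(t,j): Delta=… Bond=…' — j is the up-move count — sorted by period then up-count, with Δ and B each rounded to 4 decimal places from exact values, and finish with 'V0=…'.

(0,0): Delta=-0.0466 Bond=9.9865
(1,0): Delta=-0.3818 Bond=56.1377
(1,1): Delta=-0.0226 Bond=5.9267
(2,0): Delta=-1.0000 Bond=121.4706
(2,1): Delta=-0.3376 Bond=59.4449
(2,2): Delta=0.0000 Bond=0.0000
V0=0.8161

Risk-neutral probability p* = (R−d)/(u−d) = (1.19−0.67)/(1.26−0.67) = 0.8814.
At expiry t=3: V(3,0)=85.2997, V(3,1)=33.1240, V(3,2)=0.0000, V(3,3)=0.0000
(2,0): S=88.4333. Δ = (V_up−V_dn)/(S_up−S_dn) = (33.1240−85.2997)/(111.4260−59.2503) = -1.0000. V = [p*·33.1240 + (1−p*)·85.2997]/1.19 = 33.0373. B = V − Δ·S = 121.4706.
(2,1): S=166.3074. Δ = (V_up−V_dn)/(S_up−S_dn) = (0.0000−33.1240)/(209.5473−111.4260) = -0.3376. V = [p*·0.0000 + (1−p*)·33.1240]/1.19 = 3.3025. B = V − Δ·S = 59.4449.
(2,2): S=312.7572. Δ = (V_up−V_dn)/(S_up−S_dn) = (0.0000−0.0000)/(394.0741−209.5473) = 0.0000. V = [p*·0.0000 + (1−p*)·0.0000]/1.19 = 0.0000. B = V − Δ·S = 0.0000.
(1,0): S=131.9900. Δ = (V_up−V_dn)/(S_up−S_dn) = (3.3025−33.0373)/(166.3074−88.4333) = -0.3818. V = [p*·3.3025 + (1−p*)·33.0373]/1.19 = 5.7398. B = V − Δ·S = 56.1377.
(1,1): S=248.2200. Δ = (V_up−V_dn)/(S_up−S_dn) = (0.0000−3.3025)/(312.7572−166.3074) = -0.0226. V = [p*·0.0000 + (1−p*)·3.3025]/1.19 = 0.3293. B = V − Δ·S = 5.9267.
(0,0): S=197.0000. Δ = (V_up−V_dn)/(S_up−S_dn) = (0.3293−5.7398)/(248.2200−131.9900) = -0.0466. V = [p*·0.3293 + (1−p*)·5.7398]/1.19 = 0.8161. B = V − Δ·S = 9.9865.
The time-0 hedge costs 0.8161, which is the no-arbitrage price.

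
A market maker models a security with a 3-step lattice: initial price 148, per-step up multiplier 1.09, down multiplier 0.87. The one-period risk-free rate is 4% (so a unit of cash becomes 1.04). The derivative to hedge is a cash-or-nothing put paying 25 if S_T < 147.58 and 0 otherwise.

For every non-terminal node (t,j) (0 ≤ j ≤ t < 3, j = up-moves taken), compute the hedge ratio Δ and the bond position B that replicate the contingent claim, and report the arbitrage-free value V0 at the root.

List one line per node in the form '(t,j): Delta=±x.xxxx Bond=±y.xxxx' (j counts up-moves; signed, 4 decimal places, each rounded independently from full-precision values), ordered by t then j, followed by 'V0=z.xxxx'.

No-arbitrage ⇒ martingale measure with p* = (R−d)/(u−d) = 0.7727.
At expiry t=3: V(3,0)=25.0000, V(3,1)=25.0000, V(3,2)=0.0000, V(3,3)=0.0000
Node (2,0) S=112.0212: V=(p*·25.0000+(1−p*)·25.0000)/1.04=24.0385; Δ=(25.0000−25.0000)/(122.1031−97.4584)=0.0000; B=V−Δ·S=24.0385
Node (2,1) S=140.3484: V=(p*·0.0000+(1−p*)·25.0000)/1.04=5.4633; Δ=(0.0000−25.0000)/(152.9798−122.1031)=-0.8097; B=V−Δ·S=119.0997
Node (2,2) S=175.8388: V=(p*·0.0000+(1−p*)·0.0000)/1.04=0.0000; Δ=(0.0000−0.0000)/(191.6643−152.9798)=0.0000; B=V−Δ·S=0.0000
Node (1,0) S=128.7600: V=(p*·5.4633+(1−p*)·24.0385)/1.04=9.3124; Δ=(5.4633−24.0385)/(140.3484−112.0212)=-0.6557; B=V−Δ·S=93.7450
Node (1,1) S=161.3200: V=(p*·0.0000+(1−p*)·5.4633)/1.04=1.1939; Δ=(0.0000−5.4633)/(175.8388−140.3484)=-0.1539; B=V−Δ·S=26.0270
Node (0,0) S=148.0000: V=(p*·1.1939+(1−p*)·9.3124)/1.04=2.9221; Δ=(1.1939−9.3124)/(161.3200−128.7600)=-0.2493; B=V−Δ·S=39.8245
Root portfolio cost Δ·148+B reproduces V0=2.9221.

(0,0): Delta=-0.2493 Bond=39.8245
(1,0): Delta=-0.6557 Bond=93.7450
(1,1): Delta=-0.1539 Bond=26.0270
(2,0): Delta=0.0000 Bond=24.0385
(2,1): Delta=-0.8097 Bond=119.0997
(2,2): Delta=0.0000 Bond=0.0000
V0=2.9221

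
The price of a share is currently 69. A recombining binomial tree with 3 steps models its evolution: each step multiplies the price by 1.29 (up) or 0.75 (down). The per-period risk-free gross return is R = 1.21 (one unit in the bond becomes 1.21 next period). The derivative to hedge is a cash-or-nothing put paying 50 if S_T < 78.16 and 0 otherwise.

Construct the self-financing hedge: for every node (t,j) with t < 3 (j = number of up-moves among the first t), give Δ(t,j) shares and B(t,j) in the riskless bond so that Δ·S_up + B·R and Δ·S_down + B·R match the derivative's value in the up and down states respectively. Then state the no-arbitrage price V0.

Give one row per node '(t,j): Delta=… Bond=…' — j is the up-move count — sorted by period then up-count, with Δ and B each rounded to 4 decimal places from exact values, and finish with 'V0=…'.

(0,0): Delta=-0.2313 Bond=17.6371
(1,0): Delta=-1.2596 Bond=74.5553
(1,1): Delta=-0.1274 Bond=12.0862
(2,0): Delta=0.0000 Bond=41.3223
(2,1): Delta=-1.3870 Bond=98.7144
(2,2): Delta=0.0000 Bond=0.0000
V0=1.6748

No-arbitrage ⇒ martingale measure with p* = (R−d)/(u−d) = 0.8519.
Terminal values V(3,·): V(3,0)=50.0000, V(3,1)=50.0000, V(3,2)=0.0000, V(3,3)=0.0000
(2,0): S=38.8125. Δ = (V_up−V_dn)/(S_up−S_dn) = (50.0000−50.0000)/(50.0681−29.1094) = 0.0000. V = [p*·50.0000 + (1−p*)·50.0000]/1.21 = 41.3223. B = V − Δ·S = 41.3223.
(2,1): S=66.7575. Δ = (V_up−V_dn)/(S_up−S_dn) = (0.0000−50.0000)/(86.1172−50.0681) = -1.3870. V = [p*·0.0000 + (1−p*)·50.0000]/1.21 = 6.1218. B = V − Δ·S = 98.7144.
(2,2): S=114.8229. Δ = (V_up−V_dn)/(S_up−S_dn) = (0.0000−0.0000)/(148.1215−86.1172) = 0.0000. V = [p*·0.0000 + (1−p*)·0.0000]/1.21 = 0.0000. B = V − Δ·S = 0.0000.
(1,0): S=51.7500. Δ = (V_up−V_dn)/(S_up−S_dn) = (6.1218−41.3223)/(66.7575−38.8125) = -1.2596. V = [p*·6.1218 + (1−p*)·41.3223]/1.21 = 9.3692. B = V − Δ·S = 74.5553.
(1,1): S=89.0100. Δ = (V_up−V_dn)/(S_up−S_dn) = (0.0000−6.1218)/(114.8229−66.7575) = -0.1274. V = [p*·0.0000 + (1−p*)·6.1218]/1.21 = 0.7495. B = V − Δ·S = 12.0862.
(0,0): S=69.0000. Δ = (V_up−V_dn)/(S_up−S_dn) = (0.7495−9.3692)/(89.0100−51.7500) = -0.2313. V = [p*·0.7495 + (1−p*)·9.3692]/1.21 = 1.6748. B = V − Δ·S = 17.6371.
Root portfolio cost Δ·69+B reproduces V0=1.6748.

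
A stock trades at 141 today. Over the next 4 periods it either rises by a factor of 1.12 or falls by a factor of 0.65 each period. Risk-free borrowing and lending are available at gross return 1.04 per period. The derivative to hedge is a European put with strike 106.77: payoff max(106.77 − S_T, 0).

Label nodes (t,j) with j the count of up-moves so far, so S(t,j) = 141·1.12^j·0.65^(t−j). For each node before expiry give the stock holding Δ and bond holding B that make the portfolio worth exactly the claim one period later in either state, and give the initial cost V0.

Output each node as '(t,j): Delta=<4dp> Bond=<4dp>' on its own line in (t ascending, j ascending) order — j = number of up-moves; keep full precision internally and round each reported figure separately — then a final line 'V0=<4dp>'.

Risk-neutral probability p* = (R−d)/(u−d) = (1.04−0.65)/(1.12−0.65) = 0.8298.
Terminal payoffs: V(4,0)=81.6006, V(4,1)=63.4012, V(4,2)=32.0423, V(4,3)=0.0000, V(4,4)=0.0000
(3,0): S=38.7221. Δ = (V_up−V_dn)/(S_up−S_dn) = (63.4012−81.6006)/(43.3688−25.1694) = -1.0000. V = [p*·63.4012 + (1−p*)·81.6006]/1.04 = 63.9413. B = V − Δ·S = 102.6635.
(3,1): S=66.7212. Δ = (V_up−V_dn)/(S_up−S_dn) = (32.0423−63.4012)/(74.7277−43.3688) = -1.0000. V = [p*·32.0423 + (1−p*)·63.4012]/1.04 = 35.9423. B = V − Δ·S = 102.6635.
(3,2): S=114.9658. Δ = (V_up−V_dn)/(S_up−S_dn) = (0.0000−32.0423)/(128.7617−74.7277) = -0.5930. V = [p*·0.0000 + (1−p*)·32.0423]/1.04 = 5.2442. B = V − Δ·S = 73.4192.
(3,3): S=198.0948. Δ = (V_up−V_dn)/(S_up−S_dn) = (0.0000−0.0000)/(221.8662−128.7617) = 0.0000. V = [p*·0.0000 + (1−p*)·0.0000]/1.04 = 0.0000. B = V − Δ·S = 0.0000.
(2,0): S=59.5725. Δ = (V_up−V_dn)/(S_up−S_dn) = (35.9423−63.9413)/(66.7212−38.7221) = -1.0000. V = [p*·35.9423 + (1−p*)·63.9413]/1.04 = 39.1424. B = V − Δ·S = 98.7149.
(2,1): S=102.6480. Δ = (V_up−V_dn)/(S_up−S_dn) = (5.2442−35.9423)/(114.9658−66.7212) = -0.6363. V = [p*·5.2442 + (1−p*)·35.9423]/1.04 = 10.0668. B = V − Δ·S = 75.3817.
(2,2): S=176.8704. Δ = (V_up−V_dn)/(S_up−S_dn) = (0.0000−5.2442)/(198.0948−114.9658) = -0.0631. V = [p*·0.0000 + (1−p*)·5.2442]/1.04 = 0.8583. B = V − Δ·S = 12.0162.
(1,0): S=91.6500. Δ = (V_up−V_dn)/(S_up−S_dn) = (10.0668−39.1424)/(102.6480−59.5725) = -0.6750. V = [p*·10.0668 + (1−p*)·39.1424]/1.04 = 14.4383. B = V − Δ·S = 76.3013.
(1,1): S=157.9200. Δ = (V_up−V_dn)/(S_up−S_dn) = (0.8583−10.0668)/(176.8704−102.6480) = -0.1241. V = [p*·0.8583 + (1−p*)·10.0668]/1.04 = 2.3324. B = V − Δ·S = 21.9249.
(0,0): S=141.0000. Δ = (V_up−V_dn)/(S_up−S_dn) = (2.3324−14.4383)/(157.9200−91.6500) = -0.1827. V = [p*·2.3324 + (1−p*)·14.4383]/1.04 = 4.2240. B = V − Δ·S = 29.9812.
Root portfolio cost Δ·141+B reproduces V0=4.2240.

(0,0): Delta=-0.1827 Bond=29.9812
(1,0): Delta=-0.6750 Bond=76.3013
(1,1): Delta=-0.1241 Bond=21.9249
(2,0): Delta=-1.0000 Bond=98.7149
(2,1): Delta=-0.6363 Bond=75.3817
(2,2): Delta=-0.0631 Bond=12.0162
(3,0): Delta=-1.0000 Bond=102.6635
(3,1): Delta=-1.0000 Bond=102.6635
(3,2): Delta=-0.5930 Bond=73.4192
(3,3): Delta=0.0000 Bond=0.0000
V0=4.2240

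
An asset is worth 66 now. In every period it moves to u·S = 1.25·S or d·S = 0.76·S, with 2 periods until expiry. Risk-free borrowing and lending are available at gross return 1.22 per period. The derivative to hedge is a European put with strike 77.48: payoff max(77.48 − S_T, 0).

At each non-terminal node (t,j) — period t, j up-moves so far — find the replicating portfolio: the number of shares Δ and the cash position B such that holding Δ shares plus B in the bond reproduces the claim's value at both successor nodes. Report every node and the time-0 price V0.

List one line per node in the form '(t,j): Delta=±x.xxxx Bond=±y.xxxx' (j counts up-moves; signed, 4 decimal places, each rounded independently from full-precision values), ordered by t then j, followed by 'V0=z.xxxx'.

(0,0): Delta=-0.3898 Bond=26.9681
(1,0): Delta=-1.0000 Bond=63.5082
(1,1): Delta=-0.3656 Bond=30.9050
V0=1.2406

Risk-neutral probability p* = (R−d)/(u−d) = (1.22−0.76)/(1.25−0.76) = 0.9388.
Terminal payoffs: V(2,0)=39.3584, V(2,1)=14.7800, V(2,2)=0.0000
  t=1,j=0: stock 50.1600 → up 62.7000 (V=14.7800), down 38.1216 (V=39.3584). Price 13.3482; hedge Δ=-1.0000, bond B=63.5082.
  t=1,j=1: stock 82.5000 → up 103.1250 (V=0.0000), down 62.7000 (V=14.7800). Price 0.7417; hedge Δ=-0.3656, bond B=30.9050.
  t=0,j=0: stock 66.0000 → up 82.5000 (V=0.7417), down 50.1600 (V=13.3482). Price 1.2406; hedge Δ=-0.3898, bond B=26.9681.
Root portfolio cost Δ·66+B reproduces V0=1.2406.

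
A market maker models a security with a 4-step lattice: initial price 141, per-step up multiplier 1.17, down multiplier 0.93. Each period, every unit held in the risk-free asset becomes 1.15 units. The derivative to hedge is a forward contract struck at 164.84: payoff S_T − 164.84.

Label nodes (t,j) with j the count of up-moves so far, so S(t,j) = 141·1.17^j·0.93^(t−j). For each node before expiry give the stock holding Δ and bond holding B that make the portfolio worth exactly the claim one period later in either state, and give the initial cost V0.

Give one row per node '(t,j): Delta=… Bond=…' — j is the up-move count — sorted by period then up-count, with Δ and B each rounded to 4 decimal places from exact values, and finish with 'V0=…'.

The replicating-portfolio and risk-neutral prices coincide; use p* = (1.15−0.93)/(1.17−0.93) = 0.9167 for the latter.
Terminal payoffs: V(4,0)=-59.3647, V(4,1)=-32.1452, V(4,2)=2.0986, V(4,3)=45.1795, V(4,4)=99.3781
Node (3,0) S=113.4143: V=(p*·-32.1452+(1−p*)·-59.3647)/1.15=-29.9248; Δ=(-32.1452−-59.3647)/(132.6948−105.4753)=1.0000; B=V−Δ·S=-143.3391
Node (3,1) S=142.6826: V=(p*·2.0986+(1−p*)·-32.1452)/1.15=-0.6566; Δ=(2.0986−-32.1452)/(166.9386−132.6948)=1.0000; B=V−Δ·S=-143.3391
Node (3,2) S=179.5039: V=(p*·45.1795+(1−p*)·2.0986)/1.15=36.1647; Δ=(45.1795−2.0986)/(210.0195−166.9386)=1.0000; B=V−Δ·S=-143.3391
Node (3,3) S=225.8274: V=(p*·99.3781+(1−p*)·45.1795)/1.15=82.4883; Δ=(99.3781−45.1795)/(264.2181−210.0195)=1.0000; B=V−Δ·S=-143.3391
Node (2,0) S=121.9509: V=(p*·-0.6566+(1−p*)·-29.9248)/1.15=-2.6918; Δ=(-0.6566−-29.9248)/(142.6826−113.4143)=1.0000; B=V−Δ·S=-124.6427
Node (2,1) S=153.4221: V=(p*·36.1647+(1−p*)·-0.6566)/1.15=28.7794; Δ=(36.1647−-0.6566)/(179.5039−142.6826)=1.0000; B=V−Δ·S=-124.6427
Node (2,2) S=193.0149: V=(p*·82.4883+(1−p*)·36.1647)/1.15=68.3722; Δ=(82.4883−36.1647)/(225.8274−179.5039)=1.0000; B=V−Δ·S=-124.6427
Node (1,0) S=131.1300: V=(p*·28.7794+(1−p*)·-2.6918)/1.15=22.7450; Δ=(28.7794−-2.6918)/(153.4221−121.9509)=1.0000; B=V−Δ·S=-108.3850
Node (1,1) S=164.9700: V=(p*·68.3722+(1−p*)·28.7794)/1.15=56.5850; Δ=(68.3722−28.7794)/(193.0149−153.4221)=1.0000; B=V−Δ·S=-108.3850
Node (0,0) S=141.0000: V=(p*·56.5850+(1−p*)·22.7450)/1.15=46.7522; Δ=(56.5850−22.7450)/(164.9700−131.1300)=1.0000; B=V−Δ·S=-94.2478
The time-0 hedge costs 46.7522, which is the no-arbitrage price.

(0,0): Delta=1.0000 Bond=-94.2478
(1,0): Delta=1.0000 Bond=-108.3850
(1,1): Delta=1.0000 Bond=-108.3850
(2,0): Delta=1.0000 Bond=-124.6427
(2,1): Delta=1.0000 Bond=-124.6427
(2,2): Delta=1.0000 Bond=-124.6427
(3,0): Delta=1.0000 Bond=-143.3391
(3,1): Delta=1.0000 Bond=-143.3391
(3,2): Delta=1.0000 Bond=-143.3391
(3,3): Delta=1.0000 Bond=-143.3391
V0=46.7522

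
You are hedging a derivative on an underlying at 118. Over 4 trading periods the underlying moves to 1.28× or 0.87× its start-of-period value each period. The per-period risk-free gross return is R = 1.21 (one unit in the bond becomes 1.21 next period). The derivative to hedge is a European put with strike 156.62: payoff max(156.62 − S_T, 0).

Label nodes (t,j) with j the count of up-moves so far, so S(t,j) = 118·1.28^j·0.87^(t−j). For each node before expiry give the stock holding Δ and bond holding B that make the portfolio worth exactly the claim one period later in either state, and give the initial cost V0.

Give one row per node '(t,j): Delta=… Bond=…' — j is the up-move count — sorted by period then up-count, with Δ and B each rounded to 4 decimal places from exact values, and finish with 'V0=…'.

(0,0): Delta=-0.0838 Bond=10.9395
(1,0): Delta=-0.3452 Bond=40.0784
(1,1): Delta=-0.0472 Bond=7.7107
(2,0): Delta=-1.0000 Bond=106.9736
(2,1): Delta=-0.2536 Bond=36.4551
(2,2): Delta=-0.0183 Bond=3.7453
(3,0): Delta=-1.0000 Bond=129.4380
(3,1): Delta=-1.0000 Bond=129.4380
(3,2): Delta=-0.1492 Bond=26.5433
(3,3): Delta=0.0000 Bond=0.0000
V0=1.0527

The replicating-portfolio and risk-neutral prices coincide; use p* = (1.21−0.87)/(1.28−0.87) = 0.8293 for the latter.
Terminal payoffs: V(4,0)=89.0181, V(4,1)=57.1597, V(4,2)=10.2876, V(4,3)=0.0000, V(4,4)=0.0000
(3,0): S=77.7034. Δ = (V_up−V_dn)/(S_up−S_dn) = (57.1597−89.0181)/(99.4603−67.6019) = -1.0000. V = [p*·57.1597 + (1−p*)·89.0181]/1.21 = 51.7347. B = V − Δ·S = 129.4380.
(3,1): S=114.3222. Δ = (V_up−V_dn)/(S_up−S_dn) = (10.2876−57.1597)/(146.3324−99.4603) = -1.0000. V = [p*·10.2876 + (1−p*)·57.1597]/1.21 = 15.1158. B = V − Δ·S = 129.4380.
(3,2): S=168.1981. Δ = (V_up−V_dn)/(S_up−S_dn) = (0.0000−10.2876)/(215.2936−146.3324) = -0.1492. V = [p*·0.0000 + (1−p*)·10.2876]/1.21 = 1.4516. B = V − Δ·S = 26.5433.
(3,3): S=247.4639. Δ = (V_up−V_dn)/(S_up−S_dn) = (0.0000−0.0000)/(316.7538−215.2936) = 0.0000. V = [p*·0.0000 + (1−p*)·0.0000]/1.21 = 0.0000. B = V − Δ·S = 0.0000.
(2,0): S=89.3142. Δ = (V_up−V_dn)/(S_up−S_dn) = (15.1158−51.7347)/(114.3222−77.7034) = -1.0000. V = [p*·15.1158 + (1−p*)·51.7347]/1.21 = 17.6594. B = V − Δ·S = 106.9736.
(2,1): S=131.4048. Δ = (V_up−V_dn)/(S_up−S_dn) = (1.4516−15.1158)/(168.1981−114.3222) = -0.2536. V = [p*·1.4516 + (1−p*)·15.1158]/1.21 = 3.1277. B = V − Δ·S = 36.4551.
(2,2): S=193.3312. Δ = (V_up−V_dn)/(S_up−S_dn) = (0.0000−1.4516)/(247.4639−168.1981) = -0.0183. V = [p*·0.0000 + (1−p*)·1.4516]/1.21 = 0.2048. B = V − Δ·S = 3.7453.
(1,0): S=102.6600. Δ = (V_up−V_dn)/(S_up−S_dn) = (3.1277−17.6594)/(131.4048−89.3142) = -0.3452. V = [p*·3.1277 + (1−p*)·17.6594]/1.21 = 4.6353. B = V − Δ·S = 40.0784.
(1,1): S=151.0400. Δ = (V_up−V_dn)/(S_up−S_dn) = (0.2048−3.1277)/(193.3312−131.4048) = -0.0472. V = [p*·0.2048 + (1−p*)·3.1277]/1.21 = 0.5817. B = V − Δ·S = 7.7107.
(0,0): S=118.0000. Δ = (V_up−V_dn)/(S_up−S_dn) = (0.5817−4.6353)/(151.0400−102.6600) = -0.0838. V = [p*·0.5817 + (1−p*)·4.6353]/1.21 = 1.0527. B = V − Δ·S = 10.9395.
Root portfolio cost Δ·118+B reproduces V0=1.0527.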